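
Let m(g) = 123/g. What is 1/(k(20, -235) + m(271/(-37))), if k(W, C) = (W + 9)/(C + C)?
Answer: -127370/2146829 ≈ -0.059329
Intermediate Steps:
k(W, C) = (9 + W)/(2*C) (k(W, C) = (9 + W)/((2*C)) = (9 + W)*(1/(2*C)) = (9 + W)/(2*C))
1/(k(20, -235) + m(271/(-37))) = 1/((½)*(9 + 20)/(-235) + 123/((271/(-37)))) = 1/((½)*(-1/235)*29 + 123/((271*(-1/37)))) = 1/(-29/470 + 123/(-271/37)) = 1/(-29/470 + 123*(-37/271)) = 1/(-29/470 - 4551/271) = 1/(-2146829/127370) = -127370/2146829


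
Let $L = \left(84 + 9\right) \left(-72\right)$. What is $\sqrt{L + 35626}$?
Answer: $\sqrt{28930} \approx 170.09$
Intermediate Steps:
$L = -6696$ ($L = 93 \left(-72\right) = -6696$)
$\sqrt{L + 35626} = \sqrt{-6696 + 35626} = \sqrt{28930}$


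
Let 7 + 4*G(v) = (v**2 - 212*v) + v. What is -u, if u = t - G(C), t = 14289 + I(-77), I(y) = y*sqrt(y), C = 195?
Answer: -60283/4 + 77*I*sqrt(77) ≈ -15071.0 + 675.67*I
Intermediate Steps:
G(v) = -7/4 - 211*v/4 + v**2/4 (G(v) = -7/4 + ((v**2 - 212*v) + v)/4 = -7/4 + (v**2 - 211*v)/4 = -7/4 + (-211*v/4 + v**2/4) = -7/4 - 211*v/4 + v**2/4)
I(y) = y**(3/2)
t = 14289 - 77*I*sqrt(77) (t = 14289 + (-77)**(3/2) = 14289 - 77*I*sqrt(77) ≈ 14289.0 - 675.67*I)
u = 60283/4 - 77*I*sqrt(77) (u = (14289 - 77*I*sqrt(77)) - (-7/4 - 211/4*195 + (1/4)*195**2) = (14289 - 77*I*sqrt(77)) - (-7/4 - 41145/4 + (1/4)*38025) = (14289 - 77*I*sqrt(77)) - (-7/4 - 41145/4 + 38025/4) = (14289 - 77*I*sqrt(77)) - 1*(-3127/4) = (14289 - 77*I*sqrt(77)) + 3127/4 = 60283/4 - 77*I*sqrt(77) ≈ 15071.0 - 675.67*I)
-u = -(60283/4 - 77*I*sqrt(77)) = -60283/4 + 77*I*sqrt(77)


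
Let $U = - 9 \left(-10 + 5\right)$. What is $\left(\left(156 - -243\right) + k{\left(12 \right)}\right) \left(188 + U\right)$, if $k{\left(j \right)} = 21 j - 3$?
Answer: $150984$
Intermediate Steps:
$k{\left(j \right)} = -3 + 21 j$
$U = 45$ ($U = \left(-9\right) \left(-5\right) = 45$)
$\left(\left(156 - -243\right) + k{\left(12 \right)}\right) \left(188 + U\right) = \left(\left(156 - -243\right) + \left(-3 + 21 \cdot 12\right)\right) \left(188 + 45\right) = \left(\left(156 + 243\right) + \left(-3 + 252\right)\right) 233 = \left(399 + 249\right) 233 = 648 \cdot 233 = 150984$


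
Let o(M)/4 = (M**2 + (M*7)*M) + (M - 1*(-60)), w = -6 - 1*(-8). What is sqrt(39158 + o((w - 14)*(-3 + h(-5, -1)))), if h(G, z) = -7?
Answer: sqrt(500678) ≈ 707.59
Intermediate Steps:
w = 2 (w = -6 + 8 = 2)
o(M) = 240 + 4*M + 32*M**2 (o(M) = 4*((M**2 + (M*7)*M) + (M - 1*(-60))) = 4*((M**2 + (7*M)*M) + (M + 60)) = 4*((M**2 + 7*M**2) + (60 + M)) = 4*(8*M**2 + (60 + M)) = 4*(60 + M + 8*M**2) = 240 + 4*M + 32*M**2)
sqrt(39158 + o((w - 14)*(-3 + h(-5, -1)))) = sqrt(39158 + (240 + 4*((2 - 14)*(-3 - 7)) + 32*((2 - 14)*(-3 - 7))**2)) = sqrt(39158 + (240 + 4*(-12*(-10)) + 32*(-12*(-10))**2)) = sqrt(39158 + (240 + 4*120 + 32*120**2)) = sqrt(39158 + (240 + 480 + 32*14400)) = sqrt(39158 + (240 + 480 + 460800)) = sqrt(39158 + 461520) = sqrt(500678)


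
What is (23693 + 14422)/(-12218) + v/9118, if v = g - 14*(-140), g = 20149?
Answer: -19351202/27850931 ≈ -0.69481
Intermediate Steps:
v = 22109 (v = 20149 - 14*(-140) = 20149 + 1960 = 22109)
(23693 + 14422)/(-12218) + v/9118 = (23693 + 14422)/(-12218) + 22109/9118 = 38115*(-1/12218) + 22109*(1/9118) = -38115/12218 + 22109/9118 = -19351202/27850931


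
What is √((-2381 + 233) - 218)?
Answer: 13*I*√14 ≈ 48.642*I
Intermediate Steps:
√((-2381 + 233) - 218) = √(-2148 - 218) = √(-2366) = 13*I*√14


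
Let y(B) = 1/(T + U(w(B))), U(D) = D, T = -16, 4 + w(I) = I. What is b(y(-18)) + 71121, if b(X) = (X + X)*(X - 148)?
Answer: 51354987/722 ≈ 71129.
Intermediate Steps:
w(I) = -4 + I
y(B) = 1/(-20 + B) (y(B) = 1/(-16 + (-4 + B)) = 1/(-20 + B))
b(X) = 2*X*(-148 + X) (b(X) = (2*X)*(-148 + X) = 2*X*(-148 + X))
b(y(-18)) + 71121 = 2*(-148 + 1/(-20 - 18))/(-20 - 18) + 71121 = 2*(-148 + 1/(-38))/(-38) + 71121 = 2*(-1/38)*(-148 - 1/38) + 71121 = 2*(-1/38)*(-5625/38) + 71121 = 5625/722 + 71121 = 51354987/722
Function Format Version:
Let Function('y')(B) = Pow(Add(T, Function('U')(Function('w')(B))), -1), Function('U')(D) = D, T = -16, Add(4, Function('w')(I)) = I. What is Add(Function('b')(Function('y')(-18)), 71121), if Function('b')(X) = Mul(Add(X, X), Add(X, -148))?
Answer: Rational(51354987, 722) ≈ 71129.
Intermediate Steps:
Function('w')(I) = Add(-4, I)
Function('y')(B) = Pow(Add(-20, B), -1) (Function('y')(B) = Pow(Add(-16, Add(-4, B)), -1) = Pow(Add(-20, B), -1))
Function('b')(X) = Mul(2, X, Add(-148, X)) (Function('b')(X) = Mul(Mul(2, X), Add(-148, X)) = Mul(2, X, Add(-148, X)))
Add(Function('b')(Function('y')(-18)), 71121) = Add(Mul(2, Pow(Add(-20, -18), -1), Add(-148, Pow(Add(-20, -18), -1))), 71121) = Add(Mul(2, Pow(-38, -1), Add(-148, Pow(-38, -1))), 71121) = Add(Mul(2, Rational(-1, 38), Add(-148, Rational(-1, 38))), 71121) = Add(Mul(2, Rational(-1, 38), Rational(-5625, 38)), 71121) = Add(Rational(5625, 722), 71121) = Rational(51354987, 722)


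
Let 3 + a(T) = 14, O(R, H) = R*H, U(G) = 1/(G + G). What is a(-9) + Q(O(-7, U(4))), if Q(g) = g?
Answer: 81/8 ≈ 10.125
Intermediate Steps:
U(G) = 1/(2*G)
O(R, H) = H*R
a(T) = 11 (a(T) = -3 + 14 = 11)
a(-9) + Q(O(-7, U(4))) = 11 + ((½)/4)*(-7) = 11 + ((½)*(¼))*(-7) = 11 + (⅛)*(-7) = 11 - 7/8 = 81/8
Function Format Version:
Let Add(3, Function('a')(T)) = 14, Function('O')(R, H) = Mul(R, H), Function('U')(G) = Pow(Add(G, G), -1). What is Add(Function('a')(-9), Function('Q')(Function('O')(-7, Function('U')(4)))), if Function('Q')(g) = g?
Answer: Rational(81, 8) ≈ 10.125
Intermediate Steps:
Function('U')(G) = Mul(Rational(1, 2), Pow(G, -1)) (Function('U')(G) = Pow(Mul(2, G), -1) = Mul(Rational(1, 2), Pow(G, -1)))
Function('O')(R, H) = Mul(H, R)
Function('a')(T) = 11 (Function('a')(T) = Add(-3, 14) = 11)
Add(Function('a')(-9), Function('Q')(Function('O')(-7, Function('U')(4)))) = Add(11, Mul(Mul(Rational(1, 2), Pow(4, -1)), -7)) = Add(11, Mul(Mul(Rational(1, 2), Rational(1, 4)), -7)) = Add(11, Mul(Rational(1, 8), -7)) = Add(11, Rational(-7, 8)) = Rational(81, 8)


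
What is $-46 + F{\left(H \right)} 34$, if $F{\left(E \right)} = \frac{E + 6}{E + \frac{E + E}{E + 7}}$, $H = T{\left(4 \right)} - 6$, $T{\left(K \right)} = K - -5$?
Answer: $39$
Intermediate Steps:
$T{\left(K \right)} = 5 + K$ ($T{\left(K \right)} = K + 5 = 5 + K$)
$H = 3$ ($H = \left(5 + 4\right) - 6 = 9 - 6 = 3$)
$F{\left(E \right)} = \frac{6 + E}{E + \frac{2 E}{7 + E}}$
$-46 + F{\left(H \right)} 34 = -46 + \frac{42 + 3^{2} + 13 \cdot 3}{3 \left(9 + 3\right)} 34 = -46 + \frac{42 + 9 + 39}{3 \cdot 12} \cdot 34 = -46 + \frac{1}{3} \cdot \frac{1}{12} \cdot 90 \cdot 34 = -46 + \frac{5}{2} \cdot 34 = -46 + 85 = 39$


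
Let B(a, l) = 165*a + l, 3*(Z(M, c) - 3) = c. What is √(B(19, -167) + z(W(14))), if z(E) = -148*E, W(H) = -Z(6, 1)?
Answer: 4*√1947/3 ≈ 58.833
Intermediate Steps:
Z(M, c) = 3 + c/3
W(H) = -10/3 (W(H) = -(3 + (⅓)*1) = -(3 + ⅓) = -1*10/3 = -10/3)
B(a, l) = l + 165*a
√(B(19, -167) + z(W(14))) = √((-167 + 165*19) - 148*(-10/3)) = √((-167 + 3135) + 1480/3) = √(2968 + 1480/3) = √(10384/3) = 4*√1947/3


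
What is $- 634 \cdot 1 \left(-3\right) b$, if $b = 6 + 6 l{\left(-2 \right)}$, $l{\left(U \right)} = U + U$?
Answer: $-34236$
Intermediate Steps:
$l{\left(U \right)} = 2 U$
$b = -18$ ($b = 6 + 6 \cdot 2 \left(-2\right) = 6 + 6 \left(-4\right) = 6 - 24 = -18$)
$- 634 \cdot 1 \left(-3\right) b = - 634 \cdot 1 \left(-3\right) \left(-18\right) = - 634 \left(\left(-3\right) \left(-18\right)\right) = \left(-634\right) 54 = -34236$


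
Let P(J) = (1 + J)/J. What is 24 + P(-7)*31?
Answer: 354/7 ≈ 50.571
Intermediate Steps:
P(J) = (1 + J)/J
24 + P(-7)*31 = 24 + ((1 - 7)/(-7))*31 = 24 - 1/7*(-6)*31 = 24 + (6/7)*31 = 24 + 186/7 = 354/7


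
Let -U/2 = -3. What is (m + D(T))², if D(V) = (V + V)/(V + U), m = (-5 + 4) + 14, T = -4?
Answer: 81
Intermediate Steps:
U = 6 (U = -2*(-3) = 6)
m = 13 (m = -1 + 14 = 13)
D(V) = 2*V/(6 + V) (D(V) = (V + V)/(V + 6) = (2*V)/(6 + V) = 2*V/(6 + V))
(m + D(T))² = (13 + 2*(-4)/(6 - 4))² = (13 + 2*(-4)/2)² = (13 + 2*(-4)*(½))² = (13 - 4)² = 9² = 81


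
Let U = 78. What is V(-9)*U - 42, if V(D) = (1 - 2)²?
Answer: 36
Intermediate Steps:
V(D) = 1 (V(D) = (-1)² = 1)
V(-9)*U - 42 = 1*78 - 42 = 78 - 42 = 36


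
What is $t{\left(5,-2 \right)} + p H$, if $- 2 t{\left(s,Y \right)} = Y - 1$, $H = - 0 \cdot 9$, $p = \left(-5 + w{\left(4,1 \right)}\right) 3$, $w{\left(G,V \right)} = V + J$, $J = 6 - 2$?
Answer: $\frac{3}{2} \approx 1.5$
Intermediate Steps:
$J = 4$ ($J = 6 - 2 = 4$)
$w{\left(G,V \right)} = 4 + V$ ($w{\left(G,V \right)} = V + 4 = 4 + V$)
$p = 0$ ($p = \left(-5 + \left(4 + 1\right)\right) 3 = \left(-5 + 5\right) 3 = 0 \cdot 3 = 0$)
$H = 0$ ($H = \left(-1\right) 0 = 0$)
$t{\left(s,Y \right)} = \frac{1}{2} - \frac{Y}{2}$ ($t{\left(s,Y \right)} = - \frac{Y - 1}{2} = - \frac{-1 + Y}{2} = \frac{1}{2} - \frac{Y}{2}$)
$t{\left(5,-2 \right)} + p H = \left(\frac{1}{2} - -1\right) + 0 \cdot 0 = \left(\frac{1}{2} + 1\right) + 0 = \frac{3}{2} + 0 = \frac{3}{2}$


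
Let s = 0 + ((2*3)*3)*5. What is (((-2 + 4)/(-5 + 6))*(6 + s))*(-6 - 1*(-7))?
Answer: 192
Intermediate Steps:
s = 90 (s = 0 + (6*3)*5 = 0 + 18*5 = 0 + 90 = 90)
(((-2 + 4)/(-5 + 6))*(6 + s))*(-6 - 1*(-7)) = (((-2 + 4)/(-5 + 6))*(6 + 90))*(-6 - 1*(-7)) = ((2/1)*96)*(-6 + 7) = ((2*1)*96)*1 = (2*96)*1 = 192*1 = 192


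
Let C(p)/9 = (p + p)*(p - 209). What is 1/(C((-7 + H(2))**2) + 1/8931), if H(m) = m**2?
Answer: -8931/289364399 ≈ -3.0864e-5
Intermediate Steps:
C(p) = 18*p*(-209 + p) (C(p) = 9*((p + p)*(p - 209)) = 9*((2*p)*(-209 + p)) = 9*(2*p*(-209 + p)) = 18*p*(-209 + p))
1/(C((-7 + H(2))**2) + 1/8931) = 1/(18*(-7 + 2**2)**2*(-209 + (-7 + 2**2)**2) + 1/8931) = 1/(18*(-7 + 4)**2*(-209 + (-7 + 4)**2) + 1/8931) = 1/(18*(-3)**2*(-209 + (-3)**2) + 1/8931) = 1/(18*9*(-209 + 9) + 1/8931) = 1/(18*9*(-200) + 1/8931) = 1/(-32400 + 1/8931) = 1/(-289364399/8931) = -8931/289364399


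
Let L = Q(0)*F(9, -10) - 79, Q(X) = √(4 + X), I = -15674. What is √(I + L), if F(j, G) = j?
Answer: I*√15735 ≈ 125.44*I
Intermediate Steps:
L = -61 (L = √(4 + 0)*9 - 79 = √4*9 - 79 = 2*9 - 79 = 18 - 79 = -61)
√(I + L) = √(-15674 - 61) = √(-15735) = I*√15735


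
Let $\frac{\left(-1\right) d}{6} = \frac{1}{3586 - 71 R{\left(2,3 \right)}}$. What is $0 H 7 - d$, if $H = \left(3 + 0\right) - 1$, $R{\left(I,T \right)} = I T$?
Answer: $\frac{3}{1580} \approx 0.0018987$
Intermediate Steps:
$H = 2$ ($H = 3 - 1 = 2$)
$d = - \frac{3}{1580}$ ($d = - \frac{6}{3586 - 71 \cdot 2 \cdot 3} = - \frac{6}{3586 - 426} = - \frac{6}{3160} = \left(-6\right) \frac{1}{3160} = - \frac{3}{1580} \approx -0.0018987$)
$0 H 7 - d = 0 \cdot 2 \cdot 7 - - \frac{3}{1580} = 0 \cdot 7 + \frac{3}{1580} = 0 + \frac{3}{1580} = \frac{3}{1580}$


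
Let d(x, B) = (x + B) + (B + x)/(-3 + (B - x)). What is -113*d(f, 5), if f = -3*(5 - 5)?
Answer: -1695/2 ≈ -847.50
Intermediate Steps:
f = 0 (f = -3*0 = 0)
d(x, B) = B + x + (B + x)/(-3 + B - x) (d(x, B) = (B + x) + (B + x)/(-3 + B - x) = B + x + (B + x)/(-3 + B - x))
-113*d(f, 5) = -113*(0**2 - 1*5**2 + 2*5 + 2*0)/(3 + 0 - 1*5) = -113*(0 - 1*25 + 10 + 0)/(3 + 0 - 5) = -113*(0 - 25 + 10 + 0)/(-2) = -(-113)*(-15)/2 = -113*15/2 = -1695/2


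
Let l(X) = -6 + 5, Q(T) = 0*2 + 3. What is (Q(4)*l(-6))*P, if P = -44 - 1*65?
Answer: 327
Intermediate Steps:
Q(T) = 3 (Q(T) = 0 + 3 = 3)
l(X) = -1
P = -109 (P = -44 - 65 = -109)
(Q(4)*l(-6))*P = (3*(-1))*(-109) = -3*(-109) = 327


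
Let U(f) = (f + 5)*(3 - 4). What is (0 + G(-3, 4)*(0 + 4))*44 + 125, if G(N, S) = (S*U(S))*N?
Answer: 19133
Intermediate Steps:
U(f) = -5 - f (U(f) = (5 + f)*(-1) = -5 - f)
G(N, S) = N*S*(-5 - S) (G(N, S) = (S*(-5 - S))*N = N*S*(-5 - S))
(0 + G(-3, 4)*(0 + 4))*44 + 125 = (0 + (-1*(-3)*4*(5 + 4))*(0 + 4))*44 + 125 = (0 - 1*(-3)*4*9*4)*44 + 125 = (0 + 108*4)*44 + 125 = (0 + 432)*44 + 125 = 432*44 + 125 = 19008 + 125 = 19133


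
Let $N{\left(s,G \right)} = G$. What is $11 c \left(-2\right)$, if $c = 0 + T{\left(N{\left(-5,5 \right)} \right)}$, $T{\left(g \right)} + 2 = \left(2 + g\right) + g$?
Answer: $-220$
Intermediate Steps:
$T{\left(g \right)} = 2 g$ ($T{\left(g \right)} = -2 + \left(\left(2 + g\right) + g\right) = -2 + \left(2 + 2 g\right) = 2 g$)
$c = 10$ ($c = 0 + 2 \cdot 5 = 0 + 10 = 10$)
$11 c \left(-2\right) = 11 \cdot 10 \left(-2\right) = 110 \left(-2\right) = -220$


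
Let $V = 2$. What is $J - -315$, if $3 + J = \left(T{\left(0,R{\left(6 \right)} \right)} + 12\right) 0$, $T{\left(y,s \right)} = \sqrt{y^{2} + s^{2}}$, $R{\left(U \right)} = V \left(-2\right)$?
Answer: $312$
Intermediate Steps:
$R{\left(U \right)} = -4$ ($R{\left(U \right)} = 2 \left(-2\right) = -4$)
$T{\left(y,s \right)} = \sqrt{s^{2} + y^{2}}$
$J = -3$ ($J = -3 + \left(\sqrt{\left(-4\right)^{2} + 0^{2}} + 12\right) 0 = -3 + \left(\sqrt{16 + 0} + 12\right) 0 = -3 + \left(\sqrt{16} + 12\right) 0 = -3 + \left(4 + 12\right) 0 = -3 + 16 \cdot 0 = -3 + 0 = -3$)
$J - -315 = -3 - -315 = -3 + 315 = 312$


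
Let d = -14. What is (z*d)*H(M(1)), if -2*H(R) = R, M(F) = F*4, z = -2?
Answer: -56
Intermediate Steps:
M(F) = 4*F
H(R) = -R/2
(z*d)*H(M(1)) = (-2*(-14))*(-2) = 28*(-½*4) = 28*(-2) = -56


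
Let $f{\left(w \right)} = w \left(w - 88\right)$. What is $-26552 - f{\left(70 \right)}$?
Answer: $-25292$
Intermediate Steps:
$f{\left(w \right)} = w \left(-88 + w\right)$
$-26552 - f{\left(70 \right)} = -26552 - 70 \left(-88 + 70\right) = -26552 - 70 \left(-18\right) = -26552 - -1260 = -26552 + 1260 = -25292$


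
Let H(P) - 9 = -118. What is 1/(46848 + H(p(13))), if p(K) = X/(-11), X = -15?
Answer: 1/46739 ≈ 2.1395e-5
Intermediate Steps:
p(K) = 15/11 (p(K) = -15/(-11) = -15*(-1/11) = 15/11)
H(P) = -109 (H(P) = 9 - 118 = -109)
1/(46848 + H(p(13))) = 1/(46848 - 109) = 1/46739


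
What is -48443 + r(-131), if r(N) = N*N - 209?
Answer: -31491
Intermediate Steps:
r(N) = -209 + N² (r(N) = N² - 209 = -209 + N²)
-48443 + r(-131) = -48443 + (-209 + (-131)²) = -48443 + (-209 + 17161) = -48443 + 16952 = -31491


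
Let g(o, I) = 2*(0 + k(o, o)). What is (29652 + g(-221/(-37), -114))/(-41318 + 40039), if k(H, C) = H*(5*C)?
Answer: -41081998/1750951 ≈ -23.463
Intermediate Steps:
k(H, C) = 5*C*H
g(o, I) = 10*o² (g(o, I) = 2*(0 + 5*o*o) = 2*(0 + 5*o²) = 2*(5*o²) = 10*o²)
(29652 + g(-221/(-37), -114))/(-41318 + 40039) = (29652 + 10*(-221/(-37))²)/(-41318 + 40039) = (29652 + 10*(-221*(-1/37))²)/(-1279) = (29652 + 10*(221/37)²)*(-1/1279) = (29652 + 10*(48841/1369))*(-1/1279) = (29652 + 488410/1369)*(-1/1279) = (41081998/1369)*(-1/1279) = -41081998/1750951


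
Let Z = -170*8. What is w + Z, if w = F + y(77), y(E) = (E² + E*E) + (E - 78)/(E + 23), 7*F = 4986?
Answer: 7847193/700 ≈ 11210.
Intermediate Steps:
F = 4986/7 (F = (⅐)*4986 = 4986/7 ≈ 712.29)
Z = -1360
y(E) = 2*E² + (-78 + E)/(23 + E) (y(E) = (E² + E²) + (-78 + E)/(23 + E) = 2*E² + (-78 + E)/(23 + E))
w = 8799193/700 (w = 4986/7 + (-78 + 77 + 2*77³ + 46*77²)/(23 + 77) = 4986/7 + (-78 + 77 + 2*456533 + 46*5929)/100 = 4986/7 + (-78 + 77 + 913066 + 272734)/100 = 4986/7 + (1/100)*1185799 = 4986/7 + 1185799/100 = 8799193/700 ≈ 12570.)
w + Z = 8799193/700 - 1360 = 7847193/700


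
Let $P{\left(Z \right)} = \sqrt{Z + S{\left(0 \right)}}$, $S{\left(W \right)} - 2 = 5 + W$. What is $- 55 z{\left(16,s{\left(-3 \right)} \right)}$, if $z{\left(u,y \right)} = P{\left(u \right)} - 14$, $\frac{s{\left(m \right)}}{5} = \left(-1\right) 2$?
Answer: $770 - 55 \sqrt{23} \approx 506.23$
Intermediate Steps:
$s{\left(m \right)} = -10$ ($s{\left(m \right)} = 5 \left(\left(-1\right) 2\right) = 5 \left(-2\right) = -10$)
$S{\left(W \right)} = 7 + W$ ($S{\left(W \right)} = 2 + \left(5 + W\right) = 7 + W$)
$P{\left(Z \right)} = \sqrt{7 + Z}$ ($P{\left(Z \right)} = \sqrt{Z + \left(7 + 0\right)} = \sqrt{Z + 7} = \sqrt{7 + Z}$)
$z{\left(u,y \right)} = -14 + \sqrt{7 + u}$ ($z{\left(u,y \right)} = \sqrt{7 + u} - 14 = -14 + \sqrt{7 + u}$)
$- 55 z{\left(16,s{\left(-3 \right)} \right)} = - 55 \left(-14 + \sqrt{7 + 16}\right) = - 55 \left(-14 + \sqrt{23}\right) = 770 - 55 \sqrt{23}$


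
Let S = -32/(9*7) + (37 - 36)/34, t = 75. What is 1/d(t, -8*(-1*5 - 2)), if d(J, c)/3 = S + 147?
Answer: 714/313849 ≈ 0.0022750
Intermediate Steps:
S = -1025/2142 (S = -32/63 + 1*(1/34) = -32*1/63 + 1/34 = -32/63 + 1/34 = -1025/2142 ≈ -0.47852)
d(J, c) = 313849/714 (d(J, c) = 3*(-1025/2142 + 147) = 3*(313849/2142) = 313849/714)
1/d(t, -8*(-1*5 - 2)) = 1/(313849/714) = 714/313849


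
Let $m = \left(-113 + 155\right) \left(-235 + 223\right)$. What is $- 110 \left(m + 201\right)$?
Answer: $33330$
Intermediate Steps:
$m = -504$ ($m = 42 \left(-12\right) = -504$)
$- 110 \left(m + 201\right) = - 110 \left(-504 + 201\right) = \left(-110\right) \left(-303\right) = 33330$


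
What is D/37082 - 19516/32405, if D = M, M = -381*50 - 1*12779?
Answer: -1755111057/1201642210 ≈ -1.4606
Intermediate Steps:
M = -31829 (M = -19050 - 12779 = -31829)
D = -31829
D/37082 - 19516/32405 = -31829/37082 - 19516/32405 = -1755111057/1201642210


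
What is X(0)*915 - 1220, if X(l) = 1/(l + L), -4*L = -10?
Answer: -854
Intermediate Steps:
L = 5/2 (L = -¼*(-10) = 5/2 ≈ 2.5000)
X(l) = 1/(5/2 + l) (X(l) = 1/(l + 5/2) = 1/(5/2 + l))
X(0)*915 - 1220 = (2/(5 + 2*0))*915 - 1220 = (2/(5 + 0))*915 - 1220 = (2/5)*915 - 1220 = (2*(⅕))*915 - 1220 = (⅖)*915 - 1220 = 366 - 1220 = -854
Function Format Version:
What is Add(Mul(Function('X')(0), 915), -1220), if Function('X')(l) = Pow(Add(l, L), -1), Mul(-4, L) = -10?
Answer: -854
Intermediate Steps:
L = Rational(5, 2) (L = Mul(Rational(-1, 4), -10) = Rational(5, 2) ≈ 2.5000)
Function('X')(l) = Pow(Add(Rational(5, 2), l), -1) (Function('X')(l) = Pow(Add(l, Rational(5, 2)), -1) = Pow(Add(Rational(5, 2), l), -1))
Add(Mul(Function('X')(0), 915), -1220) = Add(Mul(Mul(2, Pow(Add(5, Mul(2, 0)), -1)), 915), -1220) = Add(Mul(Mul(2, Pow(Add(5, 0), -1)), 915), -1220) = Add(Mul(Mul(2, Pow(5, -1)), 915), -1220) = Add(Mul(Mul(2, Rational(1, 5)), 915), -1220) = Add(Mul(Rational(2, 5), 915), -1220) = Add(366, -1220) = -854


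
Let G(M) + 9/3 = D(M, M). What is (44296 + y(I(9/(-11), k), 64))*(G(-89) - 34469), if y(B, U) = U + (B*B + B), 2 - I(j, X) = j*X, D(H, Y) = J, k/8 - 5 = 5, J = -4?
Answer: -204314636136/121 ≈ -1.6886e+9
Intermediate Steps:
k = 80 (k = 40 + 8*5 = 40 + 40 = 80)
D(H, Y) = -4
I(j, X) = 2 - X*j (I(j, X) = 2 - j*X = 2 - X*j)
G(M) = -7 (G(M) = -3 - 4 = -7)
y(B, U) = B + U + B² (y(B, U) = U + (B² + B) = U + (B + B²) = B + U + B²)
(44296 + y(I(9/(-11), k), 64))*(G(-89) - 34469) = (44296 + ((2 - 1*80*9/(-11)) + 64 + (2 - 1*80*9/(-11))²))*(-7 - 34469) = (44296 + ((2 - 1*80*9*(-1/11)) + 64 + (2 - 1*80*9*(-1/11))²))*(-34476) = (44296 + ((2 - 1*80*(-9/11)) + 64 + (2 - 1*80*(-9/11))²))*(-34476) = (44296 + ((2 + 720/11) + 64 + (2 + 720/11)²))*(-34476) = (44296 + (742/11 + 64 + (742/11)²))*(-34476) = (44296 + (742/11 + 64 + 550564/121))*(-34476) = (44296 + 566470/121)*(-34476) = (5926286/121)*(-34476) = -204314636136/121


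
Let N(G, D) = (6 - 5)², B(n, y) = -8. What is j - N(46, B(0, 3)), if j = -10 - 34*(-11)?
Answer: 363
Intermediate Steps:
j = 364 (j = -10 + 374 = 364)
N(G, D) = 1 (N(G, D) = 1² = 1)
j - N(46, B(0, 3)) = 364 - 1*1 = 364 - 1 = 363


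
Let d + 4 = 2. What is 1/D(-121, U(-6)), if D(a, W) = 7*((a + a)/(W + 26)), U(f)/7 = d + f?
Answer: 15/847 ≈ 0.017710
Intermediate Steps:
d = -2 (d = -4 + 2 = -2)
U(f) = -14 + 7*f (U(f) = 7*(-2 + f) = -14 + 7*f)
D(a, W) = 14*a/(26 + W) (D(a, W) = 7*((2*a)/(26 + W)) = 7*(2*a/(26 + W)) = 14*a/(26 + W))
1/D(-121, U(-6)) = 1/(14*(-121)/(26 + (-14 + 7*(-6)))) = 1/(14*(-121)/(26 + (-14 - 42))) = 1/(14*(-121)/(26 - 56)) = 1/(14*(-121)/(-30)) = 1/(14*(-121)*(-1/30)) = 1/(847/15) = 15/847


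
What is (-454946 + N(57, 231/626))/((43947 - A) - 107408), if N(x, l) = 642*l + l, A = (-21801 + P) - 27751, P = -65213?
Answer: -284647663/32116304 ≈ -8.8630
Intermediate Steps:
A = -114765 (A = (-21801 - 65213) - 27751 = -87014 - 27751 = -114765)
N(x, l) = 643*l
(-454946 + N(57, 231/626))/((43947 - A) - 107408) = (-454946 + 643*(231/626))/((43947 - 1*(-114765)) - 107408) = (-454946 + 643*(231*(1/626)))/((43947 + 114765) - 107408) = (-454946 + 643*(231/626))/(158712 - 107408) = (-454946 + 148533/626)/51304 = -284647663/626*1/51304 = -284647663/32116304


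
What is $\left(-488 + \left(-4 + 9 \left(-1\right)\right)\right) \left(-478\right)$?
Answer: $239478$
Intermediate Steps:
$\left(-488 + \left(-4 + 9 \left(-1\right)\right)\right) \left(-478\right) = \left(-488 - 13\right) \left(-478\right) = \left(-501\right) \left(-478\right) = 239478$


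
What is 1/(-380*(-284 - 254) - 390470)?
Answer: -1/186030 ≈ -5.3755e-6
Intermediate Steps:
1/(-380*(-284 - 254) - 390470) = 1/(-380*(-538) - 390470) = 1/(204440 - 390470) = 1/(-186030) = -1/186030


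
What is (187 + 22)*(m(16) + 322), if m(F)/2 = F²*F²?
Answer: 27461346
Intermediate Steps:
m(F) = 2*F⁴ (m(F) = 2*(F²*F²) = 2*F⁴)
(187 + 22)*(m(16) + 322) = (187 + 22)*(2*16⁴ + 322) = 209*(2*65536 + 322) = 209*(131072 + 322) = 209*131394 = 27461346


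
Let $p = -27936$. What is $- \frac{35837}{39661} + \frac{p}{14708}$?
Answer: $- \frac{408765073}{145833497} \approx -2.803$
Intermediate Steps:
$- \frac{35837}{39661} + \frac{p}{14708} = - \frac{35837}{39661} - \frac{27936}{14708} = \left(-35837\right) \frac{1}{39661} - \frac{6984}{3677} = - \frac{35837}{39661} - \frac{6984}{3677} = - \frac{408765073}{145833497}$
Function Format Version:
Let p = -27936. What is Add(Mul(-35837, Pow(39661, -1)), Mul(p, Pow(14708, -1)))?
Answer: Rational(-408765073, 145833497) ≈ -2.8030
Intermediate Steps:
Add(Mul(-35837, Pow(39661, -1)), Mul(p, Pow(14708, -1))) = Add(Mul(-35837, Pow(39661, -1)), Mul(-27936, Pow(14708, -1))) = Add(Mul(-35837, Rational(1, 39661)), Mul(-27936, Rational(1, 14708))) = Add(Rational(-35837, 39661), Rational(-6984, 3677)) = Rational(-408765073, 145833497)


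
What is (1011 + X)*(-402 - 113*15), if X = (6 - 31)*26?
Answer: -757017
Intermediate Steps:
X = -650 (X = -25*26 = -650)
(1011 + X)*(-402 - 113*15) = (1011 - 650)*(-402 - 113*15) = 361*(-402 - 1695) = 361*(-2097) = -757017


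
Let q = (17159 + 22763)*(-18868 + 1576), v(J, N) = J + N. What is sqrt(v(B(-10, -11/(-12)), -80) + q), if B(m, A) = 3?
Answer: I*sqrt(690331301) ≈ 26274.0*I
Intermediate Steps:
q = -690331224 (q = 39922*(-17292) = -690331224)
sqrt(v(B(-10, -11/(-12)), -80) + q) = sqrt((3 - 80) - 690331224) = sqrt(-77 - 690331224) = sqrt(-690331301) = I*sqrt(690331301)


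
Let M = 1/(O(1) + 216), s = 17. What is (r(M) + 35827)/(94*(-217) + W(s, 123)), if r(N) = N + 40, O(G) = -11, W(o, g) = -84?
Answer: -3676368/2099405 ≈ -1.7511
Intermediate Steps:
M = 1/205 (M = 1/(-11 + 216) = 1/205 ≈ 0.0048781)
r(N) = 40 + N
(r(M) + 35827)/(94*(-217) + W(s, 123)) = ((40 + 1/205) + 35827)/(94*(-217) - 84) = (8201/205 + 35827)/(-20398 - 84) = (7352736/205)/(-20482) = (7352736/205)*(-1/20482) = -3676368/2099405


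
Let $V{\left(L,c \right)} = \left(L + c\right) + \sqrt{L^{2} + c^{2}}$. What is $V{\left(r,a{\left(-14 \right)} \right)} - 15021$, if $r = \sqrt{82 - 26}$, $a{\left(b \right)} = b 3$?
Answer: $-15063 + 2 \sqrt{14} + 2 \sqrt{455} \approx -15013.0$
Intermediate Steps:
$a{\left(b \right)} = 3 b$
$r = 2 \sqrt{14}$ ($r = \sqrt{56} = 2 \sqrt{14} \approx 7.4833$)
$V{\left(L,c \right)} = L + c + \sqrt{L^{2} + c^{2}}$
$V{\left(r,a{\left(-14 \right)} \right)} - 15021 = \left(2 \sqrt{14} + 3 \left(-14\right) + \sqrt{\left(2 \sqrt{14}\right)^{2} + \left(3 \left(-14\right)\right)^{2}}\right) - 15021 = \left(2 \sqrt{14} - 42 + \sqrt{56 + \left(-42\right)^{2}}\right) - 15021 = \left(2 \sqrt{14} - 42 + \sqrt{56 + 1764}\right) - 15021 = \left(2 \sqrt{14} - 42 + \sqrt{1820}\right) - 15021 = \left(2 \sqrt{14} - 42 + 2 \sqrt{455}\right) - 15021 = \left(-42 + 2 \sqrt{14} + 2 \sqrt{455}\right) - 15021 = -15063 + 2 \sqrt{14} + 2 \sqrt{455}$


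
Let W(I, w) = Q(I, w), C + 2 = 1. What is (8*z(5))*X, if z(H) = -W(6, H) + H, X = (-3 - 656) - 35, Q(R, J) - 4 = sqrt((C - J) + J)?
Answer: -5552 + 5552*I ≈ -5552.0 + 5552.0*I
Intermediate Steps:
C = -1 (C = -2 + 1 = -1)
Q(R, J) = 4 + I (Q(R, J) = 4 + sqrt((-1 - J) + J) = 4 + sqrt(-1) = 4 + I)
W(I, w) = 4 + I
X = -694 (X = -659 - 35 = -694)
z(H) = -4 + H - I (z(H) = -(4 + I) + H = (-4 - I) + H = -4 + H - I)
(8*z(5))*X = (8*(-4 + 5 - I))*(-694) = (8*(1 - I))*(-694) = (8 - 8*I)*(-694) = -5552 + 5552*I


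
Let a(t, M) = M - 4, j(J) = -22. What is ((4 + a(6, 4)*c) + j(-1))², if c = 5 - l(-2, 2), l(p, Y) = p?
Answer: 324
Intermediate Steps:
a(t, M) = -4 + M
c = 7 (c = 5 - 1*(-2) = 5 + 2 = 7)
((4 + a(6, 4)*c) + j(-1))² = ((4 + (-4 + 4)*7) - 22)² = ((4 + 0*7) - 22)² = ((4 + 0) - 22)² = (4 - 22)² = (-18)² = 324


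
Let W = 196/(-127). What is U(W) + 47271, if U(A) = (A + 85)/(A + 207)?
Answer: 1233452802/26093 ≈ 47271.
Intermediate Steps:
W = -196/127 (W = 196*(-1/127) = -196/127 ≈ -1.5433)
U(A) = (85 + A)/(207 + A)
U(W) + 47271 = (85 - 196/127)/(207 - 196/127) + 47271 = (10599/127)/(26093/127) + 47271 = (127/26093)*(10599/127) + 47271 = 10599/26093 + 47271 = 1233452802/26093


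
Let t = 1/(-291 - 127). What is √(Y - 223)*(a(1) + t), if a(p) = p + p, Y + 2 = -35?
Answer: 835*I*√65/209 ≈ 32.21*I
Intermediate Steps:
Y = -37 (Y = -2 - 35 = -37)
a(p) = 2*p
t = -1/418 (t = 1/(-418) = -1/418 ≈ -0.0023923)
√(Y - 223)*(a(1) + t) = √(-37 - 223)*(2*1 - 1/418) = √(-260)*(2 - 1/418) = (2*I*√65)*(835/418) = 835*I*√65/209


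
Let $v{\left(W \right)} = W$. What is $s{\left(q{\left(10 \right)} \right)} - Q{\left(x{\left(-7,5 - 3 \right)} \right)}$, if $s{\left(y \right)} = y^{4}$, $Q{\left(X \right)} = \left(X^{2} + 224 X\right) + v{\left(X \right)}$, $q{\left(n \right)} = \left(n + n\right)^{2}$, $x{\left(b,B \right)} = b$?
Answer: $25600001526$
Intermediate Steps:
$q{\left(n \right)} = 4 n^{2}$ ($q{\left(n \right)} = \left(2 n\right)^{2} = 4 n^{2}$)
$Q{\left(X \right)} = X^{2} + 225 X$ ($Q{\left(X \right)} = \left(X^{2} + 224 X\right) + X = X^{2} + 225 X$)
$s{\left(q{\left(10 \right)} \right)} - Q{\left(x{\left(-7,5 - 3 \right)} \right)} = \left(4 \cdot 10^{2}\right)^{4} - - 7 \left(225 - 7\right) = \left(4 \cdot 100\right)^{4} - \left(-7\right) 218 = 400^{4} - -1526 = 25600000000 + 1526 = 25600001526$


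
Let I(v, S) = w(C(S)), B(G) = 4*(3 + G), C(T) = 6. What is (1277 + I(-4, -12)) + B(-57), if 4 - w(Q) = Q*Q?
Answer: 1029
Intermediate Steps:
w(Q) = 4 - Q² (w(Q) = 4 - Q*Q = 4 - Q²)
B(G) = 12 + 4*G
I(v, S) = -32 (I(v, S) = 4 - 1*6² = 4 - 1*36 = 4 - 36 = -32)
(1277 + I(-4, -12)) + B(-57) = (1277 - 32) + (12 + 4*(-57)) = 1245 + (12 - 228) = 1245 - 216 = 1029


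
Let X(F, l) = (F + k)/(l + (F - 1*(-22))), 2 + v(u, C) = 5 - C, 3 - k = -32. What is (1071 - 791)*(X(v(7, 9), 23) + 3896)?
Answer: 42552440/39 ≈ 1.0911e+6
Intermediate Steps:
k = 35 (k = 3 - 1*(-32) = 3 + 32 = 35)
v(u, C) = 3 - C (v(u, C) = -2 + (5 - C) = 3 - C)
X(F, l) = (35 + F)/(22 + F + l) (X(F, l) = (F + 35)/(l + (F - 1*(-22))) = (35 + F)/(l + (F + 22)) = (35 + F)/(l + (22 + F)) = (35 + F)/(22 + F + l))
(1071 - 791)*(X(v(7, 9), 23) + 3896) = (1071 - 791)*((35 + (3 - 1*9))/(22 + (3 - 1*9) + 23) + 3896) = 280*((35 + (3 - 9))/(22 + (3 - 9) + 23) + 3896) = 280*((35 - 6)/(22 - 6 + 23) + 3896) = 280*(29/39 + 3896) = 280*(151973/39) = 42552440/39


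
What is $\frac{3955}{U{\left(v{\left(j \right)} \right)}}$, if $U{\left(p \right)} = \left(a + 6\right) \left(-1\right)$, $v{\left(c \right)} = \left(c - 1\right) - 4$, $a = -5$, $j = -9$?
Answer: $-3955$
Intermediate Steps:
$v{\left(c \right)} = -5 + c$ ($v{\left(c \right)} = \left(-1 + c\right) - 4 = -5 + c$)
$U{\left(p \right)} = -1$ ($U{\left(p \right)} = \left(-5 + 6\right) \left(-1\right) = 1 \left(-1\right) = -1$)
$\frac{3955}{U{\left(v{\left(j \right)} \right)}} = \frac{3955}{-1} = 3955 \left(-1\right) = -3955$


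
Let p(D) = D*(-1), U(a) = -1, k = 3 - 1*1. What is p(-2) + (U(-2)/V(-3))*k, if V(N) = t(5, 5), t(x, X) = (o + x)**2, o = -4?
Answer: 0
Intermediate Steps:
k = 2 (k = 3 - 1 = 2)
p(D) = -D
t(x, X) = (-4 + x)**2
V(N) = 1 (V(N) = (-4 + 5)**2 = 1**2 = 1)
p(-2) + (U(-2)/V(-3))*k = -1*(-2) - 1/1*2 = 2 - 1*1*2 = 2 - 1*2 = 2 - 2 = 0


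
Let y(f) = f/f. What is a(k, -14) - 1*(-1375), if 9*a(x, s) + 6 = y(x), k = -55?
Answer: 12370/9 ≈ 1374.4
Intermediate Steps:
y(f) = 1
a(x, s) = -5/9 (a(x, s) = -⅔ + (⅑)*1 = -⅔ + ⅑ = -5/9)
a(k, -14) - 1*(-1375) = -5/9 - 1*(-1375) = -5/9 + 1375 = 12370/9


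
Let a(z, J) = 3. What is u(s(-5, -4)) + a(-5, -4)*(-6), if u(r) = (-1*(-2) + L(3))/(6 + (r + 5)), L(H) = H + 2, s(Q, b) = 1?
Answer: -209/12 ≈ -17.417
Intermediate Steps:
L(H) = 2 + H
u(r) = 7/(11 + r) (u(r) = (-1*(-2) + (2 + 3))/(6 + (r + 5)) = (2 + 5)/(6 + (5 + r)) = 7/(11 + r))
u(s(-5, -4)) + a(-5, -4)*(-6) = 7/(11 + 1) + 3*(-6) = 7/12 - 18 = -209/12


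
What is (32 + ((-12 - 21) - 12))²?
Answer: 169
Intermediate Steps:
(32 + ((-12 - 21) - 12))² = (32 + (-33 - 12))² = (32 - 45)² = (-13)² = 169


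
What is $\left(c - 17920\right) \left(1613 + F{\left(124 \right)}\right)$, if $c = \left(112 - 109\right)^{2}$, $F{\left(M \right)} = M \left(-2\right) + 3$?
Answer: $-24502248$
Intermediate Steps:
$F{\left(M \right)} = 3 - 2 M$ ($F{\left(M \right)} = - 2 M + 3 = 3 - 2 M$)
$c = 9$ ($c = 3^{2} = 9$)
$\left(c - 17920\right) \left(1613 + F{\left(124 \right)}\right) = \left(9 - 17920\right) \left(1613 + \left(3 - 248\right)\right) = - 17911 \left(1613 + \left(3 - 248\right)\right) = - 17911 \left(1613 - 245\right) = \left(-17911\right) 1368 = -24502248$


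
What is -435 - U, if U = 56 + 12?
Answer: -503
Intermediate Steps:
U = 68
-435 - U = -435 - 1*68 = -435 - 68 = -503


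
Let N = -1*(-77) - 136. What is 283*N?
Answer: -16697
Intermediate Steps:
N = -59 (N = 77 - 136 = -59)
283*N = 283*(-59) = -16697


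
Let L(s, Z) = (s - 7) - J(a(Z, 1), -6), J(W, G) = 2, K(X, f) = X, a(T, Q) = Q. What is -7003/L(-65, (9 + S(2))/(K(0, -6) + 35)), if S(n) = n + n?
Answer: 7003/74 ≈ 94.635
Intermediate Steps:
S(n) = 2*n
L(s, Z) = -9 + s (L(s, Z) = (s - 7) - 1*2 = (-7 + s) - 2 = -9 + s)
-7003/L(-65, (9 + S(2))/(K(0, -6) + 35)) = -7003/(-9 - 65) = -7003/(-74) = -7003*(-1/74) = 7003/74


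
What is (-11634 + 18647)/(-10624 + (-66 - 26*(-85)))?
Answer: -7013/8480 ≈ -0.82700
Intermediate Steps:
(-11634 + 18647)/(-10624 + (-66 - 26*(-85))) = 7013/(-10624 + (-66 + 2210)) = 7013/(-10624 + 2144) = 7013/(-8480) = 7013*(-1/8480) = -7013/8480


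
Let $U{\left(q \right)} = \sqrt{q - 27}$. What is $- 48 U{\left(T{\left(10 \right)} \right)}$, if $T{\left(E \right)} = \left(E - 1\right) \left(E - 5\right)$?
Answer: $- 144 \sqrt{2} \approx -203.65$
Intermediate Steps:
$T{\left(E \right)} = \left(-1 + E\right) \left(-5 + E\right)$
$U{\left(q \right)} = \sqrt{-27 + q}$
$- 48 U{\left(T{\left(10 \right)} \right)} = - 48 \sqrt{-27 + \left(5 + 10^{2} - 60\right)} = - 48 \sqrt{-27 + \left(5 + 100 - 60\right)} = - 48 \sqrt{-27 + 45} = - 48 \sqrt{18} = - 48 \cdot 3 \sqrt{2} = - 144 \sqrt{2}$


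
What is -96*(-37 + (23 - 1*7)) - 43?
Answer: 1973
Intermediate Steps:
-96*(-37 + (23 - 1*7)) - 43 = -96*(-37 + (23 - 7)) - 43 = -96*(-37 + 16) - 43 = -96*(-21) - 43 = 2016 - 43 = 1973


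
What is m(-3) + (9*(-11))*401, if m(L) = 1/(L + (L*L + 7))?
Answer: -516086/13 ≈ -39699.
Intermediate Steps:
m(L) = 1/(7 + L + L**2) (m(L) = 1/(L + (L**2 + 7)) = 1/(L + (7 + L**2)) = 1/(7 + L + L**2))
m(-3) + (9*(-11))*401 = 1/(7 - 3 + (-3)**2) + (9*(-11))*401 = 1/(7 - 3 + 9) - 99*401 = 1/13 - 39699 = -516086/13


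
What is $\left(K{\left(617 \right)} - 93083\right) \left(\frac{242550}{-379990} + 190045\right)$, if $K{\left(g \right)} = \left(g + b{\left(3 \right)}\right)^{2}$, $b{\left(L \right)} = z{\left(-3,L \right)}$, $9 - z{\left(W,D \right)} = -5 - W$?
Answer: $\frac{167372605838900}{2923} \approx 5.7261 \cdot 10^{10}$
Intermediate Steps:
$z{\left(W,D \right)} = 14 + W$ ($z{\left(W,D \right)} = 9 - \left(-5 - W\right) = 9 + \left(5 + W\right) = 14 + W$)
$b{\left(L \right)} = 11$ ($b{\left(L \right)} = 14 - 3 = 11$)
$K{\left(g \right)} = \left(11 + g\right)^{2}$ ($K{\left(g \right)} = \left(g + 11\right)^{2} = \left(11 + g\right)^{2}$)
$\left(K{\left(617 \right)} - 93083\right) \left(\frac{242550}{-379990} + 190045\right) = \left(\left(11 + 617\right)^{2} - 93083\right) \left(\frac{242550}{-379990} + 190045\right) = \left(628^{2} - 93083\right) \left(242550 \left(- \frac{1}{379990}\right) + 190045\right) = \left(394384 - 93083\right) \left(- \frac{24255}{37999} + 190045\right) = 301301 \cdot \frac{7221495700}{37999} = \frac{167372605838900}{2923}$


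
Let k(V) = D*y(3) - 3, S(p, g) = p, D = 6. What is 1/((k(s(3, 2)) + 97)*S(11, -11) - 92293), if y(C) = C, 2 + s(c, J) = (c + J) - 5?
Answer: -1/91061 ≈ -1.0982e-5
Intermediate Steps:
s(c, J) = -7 + J + c (s(c, J) = -2 + ((c + J) - 5) = -2 + ((J + c) - 5) = -2 + (-5 + J + c) = -7 + J + c)
k(V) = 15 (k(V) = 6*3 - 3 = 18 - 3 = 15)
1/((k(s(3, 2)) + 97)*S(11, -11) - 92293) = 1/((15 + 97)*11 - 92293) = 1/(112*11 - 92293) = 1/(1232 - 92293) = 1/(-91061) = -1/91061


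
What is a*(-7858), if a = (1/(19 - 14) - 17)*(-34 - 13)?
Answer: -31023384/5 ≈ -6.2047e+6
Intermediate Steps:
a = 3948/5 (a = (1/5 - 17)*(-47) = -84/5*(-47) = 3948/5 ≈ 789.60)
a*(-7858) = (3948/5)*(-7858) = -31023384/5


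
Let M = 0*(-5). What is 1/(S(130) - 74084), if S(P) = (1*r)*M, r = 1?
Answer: -1/74084 ≈ -1.3498e-5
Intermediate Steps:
M = 0
S(P) = 0 (S(P) = (1*1)*0 = 1*0 = 0)
1/(S(130) - 74084) = 1/(0 - 74084) = 1/(-74084) = -1/74084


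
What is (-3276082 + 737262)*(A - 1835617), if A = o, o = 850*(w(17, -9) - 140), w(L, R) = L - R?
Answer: 4906312809940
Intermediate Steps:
o = -96900 (o = 850*((17 - 1*(-9)) - 140) = 850*((17 + 9) - 140) = 850*(26 - 140) = 850*(-114) = -96900)
A = -96900
(-3276082 + 737262)*(A - 1835617) = (-3276082 + 737262)*(-96900 - 1835617) = -2538820*(-1932517) = 4906312809940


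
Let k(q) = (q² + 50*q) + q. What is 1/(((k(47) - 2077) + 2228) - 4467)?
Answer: 1/290 ≈ 0.0034483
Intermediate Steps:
k(q) = q² + 51*q
1/(((k(47) - 2077) + 2228) - 4467) = 1/(((47*(51 + 47) - 2077) + 2228) - 4467) = 1/(((47*98 - 2077) + 2228) - 4467) = 1/(((4606 - 2077) + 2228) - 4467) = 1/((2529 + 2228) - 4467) = 1/(4757 - 4467) = 1/290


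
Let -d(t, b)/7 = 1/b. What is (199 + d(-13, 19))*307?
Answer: 1158618/19 ≈ 60980.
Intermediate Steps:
d(t, b) = -7/b
(199 + d(-13, 19))*307 = (199 - 7/19)*307 = (3774/19)*307 = 1158618/19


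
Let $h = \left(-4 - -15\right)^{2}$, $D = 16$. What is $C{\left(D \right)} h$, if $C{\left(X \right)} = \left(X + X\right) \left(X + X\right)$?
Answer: $123904$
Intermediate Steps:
$h = 121$ ($h = \left(-4 + 15\right)^{2} = 11^{2} = 121$)
$C{\left(X \right)} = 4 X^{2}$ ($C{\left(X \right)} = 2 X 2 X = 4 X^{2}$)
$C{\left(D \right)} h = 4 \cdot 16^{2} \cdot 121 = 4 \cdot 256 \cdot 121 = 1024 \cdot 121 = 123904$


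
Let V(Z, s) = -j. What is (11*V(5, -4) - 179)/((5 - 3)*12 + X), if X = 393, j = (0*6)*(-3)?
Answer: -179/417 ≈ -0.42926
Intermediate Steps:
j = 0 (j = 0*(-3) = 0)
V(Z, s) = 0 (V(Z, s) = -1*0 = 0)
(11*V(5, -4) - 179)/((5 - 3)*12 + X) = (11*0 - 179)/((5 - 3)*12 + 393) = (0 - 179)/(2*12 + 393) = -179/(24 + 393) = -179/417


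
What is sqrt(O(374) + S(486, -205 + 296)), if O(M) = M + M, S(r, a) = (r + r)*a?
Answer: 20*sqrt(223) ≈ 298.66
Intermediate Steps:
S(r, a) = 2*a*r (S(r, a) = (2*r)*a = 2*a*r)
O(M) = 2*M
sqrt(O(374) + S(486, -205 + 296)) = sqrt(2*374 + 2*(-205 + 296)*486) = sqrt(748 + 2*91*486) = sqrt(748 + 88452) = sqrt(89200) = 20*sqrt(223)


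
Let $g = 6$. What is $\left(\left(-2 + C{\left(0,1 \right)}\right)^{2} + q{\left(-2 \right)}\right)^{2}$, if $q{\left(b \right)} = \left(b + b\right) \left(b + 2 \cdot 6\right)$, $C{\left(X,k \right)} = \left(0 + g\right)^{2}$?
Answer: $1245456$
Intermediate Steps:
$C{\left(X,k \right)} = 36$ ($C{\left(X,k \right)} = \left(0 + 6\right)^{2} = 6^{2} = 36$)
$q{\left(b \right)} = 2 b \left(12 + b\right)$ ($q{\left(b \right)} = 2 b \left(b + 12\right) = 2 b \left(12 + b\right)$)
$\left(\left(-2 + C{\left(0,1 \right)}\right)^{2} + q{\left(-2 \right)}\right)^{2} = \left(\left(-2 + 36\right)^{2} + 2 \left(-2\right) \left(12 - 2\right)\right)^{2} = \left(34^{2} + 2 \left(-2\right) 10\right)^{2} = \left(1156 - 40\right)^{2} = 1116^{2} = 1245456$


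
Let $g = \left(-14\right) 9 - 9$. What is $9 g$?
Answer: $-1215$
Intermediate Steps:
$g = -135$ ($g = -126 - 9 = -135$)
$9 g = 9 \left(-135\right) = -1215$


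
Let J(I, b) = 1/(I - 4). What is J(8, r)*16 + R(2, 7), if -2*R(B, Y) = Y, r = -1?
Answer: ½ ≈ 0.50000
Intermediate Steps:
R(B, Y) = -Y/2
J(I, b) = 1/(-4 + I)
J(8, r)*16 + R(2, 7) = 16/(-4 + 8) - ½*7 = 16/4 - 7/2 = (¼)*16 - 7/2 = 4 - 7/2 = ½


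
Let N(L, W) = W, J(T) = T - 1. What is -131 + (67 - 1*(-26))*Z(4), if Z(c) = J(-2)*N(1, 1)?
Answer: -410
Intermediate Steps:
J(T) = -1 + T
Z(c) = -3 (Z(c) = (-1 - 2)*1 = -3*1 = -3)
-131 + (67 - 1*(-26))*Z(4) = -131 + (67 - 1*(-26))*(-3) = -131 + (67 + 26)*(-3) = -131 + 93*(-3) = -131 - 279 = -410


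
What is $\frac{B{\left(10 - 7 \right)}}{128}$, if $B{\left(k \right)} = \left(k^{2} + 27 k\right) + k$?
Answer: $\frac{93}{128} \approx 0.72656$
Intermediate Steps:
$B{\left(k \right)} = k^{2} + 28 k$
$\frac{B{\left(10 - 7 \right)}}{128} = \frac{\left(10 - 7\right) \left(28 + \left(10 - 7\right)\right)}{128} = \left(10 - 7\right) \left(28 + \left(10 - 7\right)\right) \frac{1}{128} = 3 \left(28 + 3\right) \frac{1}{128} = 3 \cdot 31 \cdot \frac{1}{128} = 93 \cdot \frac{1}{128} = \frac{93}{128}$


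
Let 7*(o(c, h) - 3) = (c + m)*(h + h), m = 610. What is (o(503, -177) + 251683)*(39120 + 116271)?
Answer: 30363401400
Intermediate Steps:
o(c, h) = 3 + 2*h*(610 + c)/7 (o(c, h) = 3 + ((c + 610)*(h + h))/7 = 3 + ((610 + c)*(2*h))/7 = 3 + (2*h*(610 + c))/7 = 3 + 2*h*(610 + c)/7)
(o(503, -177) + 251683)*(39120 + 116271) = ((3 + (1220/7)*(-177) + (2/7)*503*(-177)) + 251683)*(39120 + 116271) = ((3 - 215940/7 - 178062/7) + 251683)*155391 = (-56283 + 251683)*155391 = 195400*155391 = 30363401400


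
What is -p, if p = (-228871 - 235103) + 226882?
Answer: 237092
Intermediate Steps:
p = -237092 (p = -463974 + 226882 = -237092)
-p = -1*(-237092) = 237092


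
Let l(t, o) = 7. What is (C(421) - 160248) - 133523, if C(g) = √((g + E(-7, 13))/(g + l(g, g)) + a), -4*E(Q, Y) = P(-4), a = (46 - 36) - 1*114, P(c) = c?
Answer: -293771 + I*√4717630/214 ≈ -2.9377e+5 + 10.15*I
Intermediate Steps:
a = -104 (a = 10 - 114 = -104)
E(Q, Y) = 1 (E(Q, Y) = -¼*(-4) = 1)
C(g) = √(-104 + (1 + g)/(7 + g)) (C(g) = √((g + 1)/(g + 7) - 104) = √((1 + g)/(7 + g) - 104) = √(-104 + (1 + g)/(7 + g)))
(C(421) - 160248) - 133523 = (√((-727 - 103*421)/(7 + 421)) - 160248) - 133523 = (√((-727 - 43363)/428) - 160248) - 133523 = (√((1/428)*(-44090)) - 160248) - 133523 = (√(-22045/214) - 160248) - 133523 = (I*√4717630/214 - 160248) - 133523 = (-160248 + I*√4717630/214) - 133523 = -293771 + I*√4717630/214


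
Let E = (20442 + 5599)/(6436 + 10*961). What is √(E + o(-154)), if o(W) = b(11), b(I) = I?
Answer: √3250069162/16046 ≈ 3.5529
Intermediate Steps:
o(W) = 11
E = 26041/16046 (E = 26041/(6436 + 9610) = 26041/16046 ≈ 1.6229)
√(E + o(-154)) = √(26041/16046 + 11) = √(202547/16046) = √3250069162/16046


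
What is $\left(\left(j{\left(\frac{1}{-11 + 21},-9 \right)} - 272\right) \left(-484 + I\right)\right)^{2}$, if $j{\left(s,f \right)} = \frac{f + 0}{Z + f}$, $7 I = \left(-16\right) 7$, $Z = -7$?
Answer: $\frac{294713265625}{16} \approx 1.842 \cdot 10^{10}$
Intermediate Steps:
$I = -16$ ($I = \frac{\left(-16\right) 7}{7} = \frac{1}{7} \left(-112\right) = -16$)
$j{\left(s,f \right)} = \frac{f}{-7 + f}$ ($j{\left(s,f \right)} = \frac{f + 0}{-7 + f} = \frac{f}{-7 + f}$)
$\left(\left(j{\left(\frac{1}{-11 + 21},-9 \right)} - 272\right) \left(-484 + I\right)\right)^{2} = \left(\left(- \frac{9}{-7 - 9} - 272\right) \left(-484 - 16\right)\right)^{2} = \left(\left(- \frac{9}{-16} - 272\right) \left(-500\right)\right)^{2} = \left(\left(\left(-9\right) \left(- \frac{1}{16}\right) - 272\right) \left(-500\right)\right)^{2} = \left(\left(\frac{9}{16} - 272\right) \left(-500\right)\right)^{2} = \left(\left(- \frac{4343}{16}\right) \left(-500\right)\right)^{2} = \left(\frac{542875}{4}\right)^{2} = \frac{294713265625}{16}$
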